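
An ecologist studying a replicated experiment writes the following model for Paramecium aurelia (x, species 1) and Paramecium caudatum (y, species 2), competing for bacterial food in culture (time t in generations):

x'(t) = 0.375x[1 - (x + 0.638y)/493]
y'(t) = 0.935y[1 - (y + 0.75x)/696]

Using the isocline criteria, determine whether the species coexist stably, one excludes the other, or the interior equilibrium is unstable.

Compare the nullcline intercepts: K1/α12 = 493/0.638 = 773 > K2 = 696; K2/α21 = 696/0.75 = 928 > K1 = 493.
Since both inequalities hold, each species can invade when rare, so the interior equilibrium is stable.

stable coexistence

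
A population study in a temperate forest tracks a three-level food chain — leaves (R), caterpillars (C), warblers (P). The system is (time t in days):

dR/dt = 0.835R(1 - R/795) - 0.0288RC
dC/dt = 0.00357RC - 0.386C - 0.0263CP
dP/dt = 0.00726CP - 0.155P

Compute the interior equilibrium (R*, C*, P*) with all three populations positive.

R* ≈ 210, C* ≈ 21.3, P* ≈ 13.8

From dP/dt = 0: 0.00726C* = 0.155, so C* = 21.3.
From dR/dt = 0: 0.835(1 - R*/795) = 0.0288·21.3, giving R* = 795·(1 - 0.736) = 210.
From dC/dt = 0: 0.00357·210 - 0.386 = 0.0263P*, so P* = 0.362/0.0263 = 13.8.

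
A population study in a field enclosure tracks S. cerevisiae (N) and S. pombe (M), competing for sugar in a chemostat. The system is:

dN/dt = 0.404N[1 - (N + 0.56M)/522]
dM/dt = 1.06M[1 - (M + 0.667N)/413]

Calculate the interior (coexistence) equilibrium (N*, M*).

Setting both brackets to zero gives the nullclines N + 0.56M = 522 and 0.667N + M = 413.
Substituting M = 413 - 0.667N into the first: N(1 - 0.56·0.667) = 522 - 0.56·413.
So N* = 291/0.626 = 464, and then M* = 413 - 0.667·464 = 103.

N* ≈ 464, M* ≈ 103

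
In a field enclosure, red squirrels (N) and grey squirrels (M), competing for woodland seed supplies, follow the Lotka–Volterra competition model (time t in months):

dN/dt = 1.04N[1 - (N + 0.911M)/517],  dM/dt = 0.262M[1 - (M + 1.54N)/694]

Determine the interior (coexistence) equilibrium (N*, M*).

N* ≈ 286, M* ≈ 254

Setting both brackets to zero gives the nullclines N + 0.911M = 517 and 1.54N + M = 694.
Substituting M = 694 - 1.54N into the first: N(1 - 0.911·1.54) = 517 - 0.911·694.
So N* = -115/-0.403 = 286, and then M* = 694 - 1.54·286 = 254.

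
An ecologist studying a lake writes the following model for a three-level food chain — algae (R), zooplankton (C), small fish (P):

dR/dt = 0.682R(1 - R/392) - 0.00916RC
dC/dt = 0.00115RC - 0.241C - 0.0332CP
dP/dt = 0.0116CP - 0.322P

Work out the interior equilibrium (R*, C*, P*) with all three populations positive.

From dP/dt = 0: 0.0116C* = 0.322, so C* = 27.8.
From dR/dt = 0: 0.682(1 - R*/392) = 0.00916·27.8, giving R* = 392·(1 - 0.373) = 246.
From dC/dt = 0: 0.00115·246 - 0.241 = 0.0332P*, so P* = 0.0417/0.0332 = 1.26.

R* ≈ 246, C* ≈ 27.8, P* ≈ 1.26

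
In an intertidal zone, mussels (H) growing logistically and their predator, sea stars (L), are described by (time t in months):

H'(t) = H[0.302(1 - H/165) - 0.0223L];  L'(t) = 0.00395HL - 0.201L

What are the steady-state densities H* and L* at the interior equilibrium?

From dL/dt = 0 with L > 0: 0.00395H* = 0.201, so H* = 50.9.
Substitute into dH/dt = 0: 0.302(1 - 50.9/165) = 0.0223L*.
The bracket is 0.692, giving L* = 0.209/0.0223 = 9.37.

H* ≈ 50.9, L* ≈ 9.37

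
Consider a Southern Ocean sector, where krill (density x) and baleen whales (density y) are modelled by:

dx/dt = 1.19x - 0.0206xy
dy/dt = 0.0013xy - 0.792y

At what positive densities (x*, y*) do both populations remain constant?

x* ≈ 609, y* ≈ 57.8

Set dy/dt = 0 with y > 0: 0.0013x - 0.792 = 0, so x* = 0.792/0.0013 = 609.
Set dx/dt = 0 with x > 0: 1.19 - 0.0206y = 0, so y* = 1.19/0.0206 = 57.8.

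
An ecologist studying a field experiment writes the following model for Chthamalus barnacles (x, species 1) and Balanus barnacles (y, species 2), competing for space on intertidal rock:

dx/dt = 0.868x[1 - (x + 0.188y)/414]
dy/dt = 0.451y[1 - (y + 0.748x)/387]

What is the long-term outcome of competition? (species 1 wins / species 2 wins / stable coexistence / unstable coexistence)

Compare the nullcline intercepts: K1/α12 = 414/0.188 = 2200 > K2 = 387; K2/α21 = 387/0.748 = 517 > K1 = 414.
Since both inequalities hold, each species can invade when rare, so the interior equilibrium is stable.

stable coexistence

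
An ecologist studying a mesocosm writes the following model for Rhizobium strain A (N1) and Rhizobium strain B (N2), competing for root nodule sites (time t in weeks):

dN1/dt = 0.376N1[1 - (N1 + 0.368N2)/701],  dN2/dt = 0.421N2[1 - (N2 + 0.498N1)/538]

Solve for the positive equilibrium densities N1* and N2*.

N1* ≈ 616, N2* ≈ 231

Setting both brackets to zero gives the nullclines N1 + 0.368N2 = 701 and 0.498N1 + N2 = 538.
Substituting N2 = 538 - 0.498N1 into the first: N1(1 - 0.368·0.498) = 701 - 0.368·538.
So N1* = 503/0.817 = 616, and then N2* = 538 - 0.498·616 = 231.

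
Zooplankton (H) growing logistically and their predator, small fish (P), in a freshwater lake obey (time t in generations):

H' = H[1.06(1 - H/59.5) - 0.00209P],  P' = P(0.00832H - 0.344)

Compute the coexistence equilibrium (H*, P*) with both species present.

From dP/dt = 0 with P > 0: 0.00832H* = 0.344, so H* = 41.3.
Substitute into dH/dt = 0: 1.06(1 - 41.3/59.5) = 0.00209P*.
The bracket is 0.305, giving P* = 0.323/0.00209 = 155.

H* ≈ 41.3, P* ≈ 155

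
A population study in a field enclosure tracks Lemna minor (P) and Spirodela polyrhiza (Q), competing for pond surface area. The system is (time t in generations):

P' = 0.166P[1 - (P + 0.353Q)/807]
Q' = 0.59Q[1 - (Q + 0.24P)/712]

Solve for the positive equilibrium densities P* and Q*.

P* ≈ 607, Q* ≈ 566

Setting both brackets to zero gives the nullclines P + 0.353Q = 807 and 0.24P + Q = 712.
Substituting Q = 712 - 0.24P into the first: P(1 - 0.353·0.24) = 807 - 0.353·712.
So P* = 556/0.915 = 607, and then Q* = 712 - 0.24·607 = 566.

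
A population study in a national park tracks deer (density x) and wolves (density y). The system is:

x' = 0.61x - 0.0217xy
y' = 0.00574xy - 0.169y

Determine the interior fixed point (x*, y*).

Set dy/dt = 0 with y > 0: 0.00574x - 0.169 = 0, so x* = 0.169/0.00574 = 29.4.
Set dx/dt = 0 with x > 0: 0.61 - 0.0217y = 0, so y* = 0.61/0.0217 = 28.1.

x* ≈ 29.4, y* ≈ 28.1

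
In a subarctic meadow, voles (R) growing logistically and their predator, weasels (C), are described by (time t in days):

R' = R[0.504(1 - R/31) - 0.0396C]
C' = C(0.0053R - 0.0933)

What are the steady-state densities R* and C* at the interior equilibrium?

R* ≈ 17.6, C* ≈ 5.5

From dC/dt = 0 with C > 0: 0.0053R* = 0.0933, so R* = 17.6.
Substitute into dR/dt = 0: 0.504(1 - 17.6/31) = 0.0396C*.
The bracket is 0.432, giving C* = 0.218/0.0396 = 5.5.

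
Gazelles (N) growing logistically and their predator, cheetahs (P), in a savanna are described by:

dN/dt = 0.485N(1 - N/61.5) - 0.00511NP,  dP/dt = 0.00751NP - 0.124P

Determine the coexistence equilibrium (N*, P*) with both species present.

From dP/dt = 0 with P > 0: 0.00751N* = 0.124, so N* = 16.5.
Substitute into dN/dt = 0: 0.485(1 - 16.5/61.5) = 0.00511P*.
The bracket is 0.732, giving P* = 0.355/0.00511 = 69.4.

N* ≈ 16.5, P* ≈ 69.4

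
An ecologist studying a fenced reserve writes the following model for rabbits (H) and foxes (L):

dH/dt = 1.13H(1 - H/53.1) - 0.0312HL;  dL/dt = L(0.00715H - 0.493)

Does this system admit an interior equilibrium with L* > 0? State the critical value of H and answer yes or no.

The predator equation gives dL/dt > 0 only when H > 0.493/0.00715 = 69.
Without the predator, H → K = 53.1. Since 53.1 < 69, the predator cannot invade.

Threshold H = 69; K < 69, so no, the predator goes extinct.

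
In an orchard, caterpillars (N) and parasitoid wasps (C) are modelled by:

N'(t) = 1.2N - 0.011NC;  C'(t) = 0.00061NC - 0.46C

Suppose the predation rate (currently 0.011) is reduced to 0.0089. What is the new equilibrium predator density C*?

At the interior fixed point, setting dN/dt = 0 with N > 0 fixes C* = (prey growth rate)/(NC coefficient) — independent of the other coefficients.
With the change, C* = 1.2/0.0089 = 135; it rises from 109.

C* ≈ 135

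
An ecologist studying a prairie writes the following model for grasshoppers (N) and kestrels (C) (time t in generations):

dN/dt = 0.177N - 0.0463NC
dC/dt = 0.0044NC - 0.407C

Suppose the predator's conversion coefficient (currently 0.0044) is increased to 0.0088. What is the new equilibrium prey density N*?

At the interior fixed point, setting dC/dt = 0 with C > 0 fixes N* = (predator death rate)/(NC coefficient) — independent of the other coefficients.
With the change, N* = 0.407/0.0088 = 46.2; it falls from 92.5.

N* ≈ 46.2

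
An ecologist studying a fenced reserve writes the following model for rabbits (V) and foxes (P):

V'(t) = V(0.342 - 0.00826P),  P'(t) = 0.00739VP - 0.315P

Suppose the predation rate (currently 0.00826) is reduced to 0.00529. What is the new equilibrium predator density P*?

At the interior fixed point, setting dV/dt = 0 with V > 0 fixes P* = (prey growth rate)/(VP coefficient) — independent of the other coefficients.
With the change, P* = 0.342/0.00529 = 64.7; it rises from 41.4.

P* ≈ 64.7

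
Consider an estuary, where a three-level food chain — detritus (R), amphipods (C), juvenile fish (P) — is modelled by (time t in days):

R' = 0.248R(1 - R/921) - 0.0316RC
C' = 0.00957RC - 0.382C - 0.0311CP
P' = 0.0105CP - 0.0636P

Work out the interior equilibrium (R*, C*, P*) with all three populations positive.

R* ≈ 210, C* ≈ 6.06, P* ≈ 52.4

From dP/dt = 0: 0.0105C* = 0.0636, so C* = 6.06.
From dR/dt = 0: 0.248(1 - R*/921) = 0.0316·6.06, giving R* = 921·(1 - 0.772) = 210.
From dC/dt = 0: 0.00957·210 - 0.382 = 0.0311P*, so P* = 1.63/0.0311 = 52.4.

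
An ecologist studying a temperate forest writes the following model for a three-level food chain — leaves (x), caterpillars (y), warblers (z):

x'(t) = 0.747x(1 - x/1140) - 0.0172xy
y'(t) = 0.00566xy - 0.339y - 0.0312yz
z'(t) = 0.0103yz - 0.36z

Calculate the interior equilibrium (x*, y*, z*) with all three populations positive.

x* ≈ 223, y* ≈ 35, z* ≈ 29.5

From dz/dt = 0: 0.0103y* = 0.36, so y* = 35.
From dx/dt = 0: 0.747(1 - x*/1140) = 0.0172·35, giving x* = 1140·(1 - 0.805) = 223.
From dy/dt = 0: 0.00566·223 - 0.339 = 0.0312z*, so z* = 0.921/0.0312 = 29.5.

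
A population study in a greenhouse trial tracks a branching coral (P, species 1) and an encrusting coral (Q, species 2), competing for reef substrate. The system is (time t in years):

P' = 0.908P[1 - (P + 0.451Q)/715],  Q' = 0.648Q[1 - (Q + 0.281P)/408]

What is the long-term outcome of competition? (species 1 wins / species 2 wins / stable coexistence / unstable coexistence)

Compare the nullcline intercepts: K1/α12 = 715/0.451 = 1590 > K2 = 408; K2/α21 = 408/0.281 = 1450 > K1 = 715.
Since both inequalities hold, each species can invade when rare, so the interior equilibrium is stable.

stable coexistence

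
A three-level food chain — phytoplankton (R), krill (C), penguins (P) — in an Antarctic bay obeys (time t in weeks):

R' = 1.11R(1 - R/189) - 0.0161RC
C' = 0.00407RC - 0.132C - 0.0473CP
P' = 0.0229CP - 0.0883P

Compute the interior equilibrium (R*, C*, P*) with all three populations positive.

From dP/dt = 0: 0.0229C* = 0.0883, so C* = 3.86.
From dR/dt = 0: 1.11(1 - R*/189) = 0.0161·3.86, giving R* = 189·(1 - 0.0559) = 178.
From dC/dt = 0: 0.00407·178 - 0.132 = 0.0473P*, so P* = 0.594/0.0473 = 12.6.

R* ≈ 178, C* ≈ 3.86, P* ≈ 12.6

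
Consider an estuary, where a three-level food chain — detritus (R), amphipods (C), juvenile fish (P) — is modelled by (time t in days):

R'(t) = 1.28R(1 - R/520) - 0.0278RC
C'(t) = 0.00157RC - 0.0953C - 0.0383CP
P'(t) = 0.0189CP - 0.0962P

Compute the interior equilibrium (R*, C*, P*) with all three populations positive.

From dP/dt = 0: 0.0189C* = 0.0962, so C* = 5.09.
From dR/dt = 0: 1.28(1 - R*/520) = 0.0278·5.09, giving R* = 520·(1 - 0.111) = 463.
From dC/dt = 0: 0.00157·463 - 0.0953 = 0.0383P*, so P* = 0.631/0.0383 = 16.5.

R* ≈ 463, C* ≈ 5.09, P* ≈ 16.5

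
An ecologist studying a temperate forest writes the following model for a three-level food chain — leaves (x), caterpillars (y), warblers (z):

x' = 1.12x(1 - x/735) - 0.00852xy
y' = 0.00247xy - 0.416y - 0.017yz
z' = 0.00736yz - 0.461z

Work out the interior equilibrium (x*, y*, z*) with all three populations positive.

From dz/dt = 0: 0.00736y* = 0.461, so y* = 62.6.
From dx/dt = 0: 1.12(1 - x*/735) = 0.00852·62.6, giving x* = 735·(1 - 0.476) = 385.
From dy/dt = 0: 0.00247·385 - 0.416 = 0.017z*, so z* = 0.534/0.017 = 31.4.

x* ≈ 385, y* ≈ 62.6, z* ≈ 31.4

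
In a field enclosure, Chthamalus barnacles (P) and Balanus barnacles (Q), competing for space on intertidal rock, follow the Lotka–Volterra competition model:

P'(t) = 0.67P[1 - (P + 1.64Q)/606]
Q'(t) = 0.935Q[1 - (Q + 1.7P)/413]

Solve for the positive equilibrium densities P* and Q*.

P* ≈ 39.9, Q* ≈ 345

Setting both brackets to zero gives the nullclines P + 1.64Q = 606 and 1.7P + Q = 413.
Substituting Q = 413 - 1.7P into the first: P(1 - 1.64·1.7) = 606 - 1.64·413.
So P* = -71.3/-1.79 = 39.9, and then Q* = 413 - 1.7·39.9 = 345.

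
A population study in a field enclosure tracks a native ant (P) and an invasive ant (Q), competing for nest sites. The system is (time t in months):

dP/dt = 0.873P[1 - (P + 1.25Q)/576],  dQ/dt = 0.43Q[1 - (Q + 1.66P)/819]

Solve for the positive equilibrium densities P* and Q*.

Setting both brackets to zero gives the nullclines P + 1.25Q = 576 and 1.66P + Q = 819.
Substituting Q = 819 - 1.66P into the first: P(1 - 1.25·1.66) = 576 - 1.25·819.
So P* = -448/-1.07 = 417, and then Q* = 819 - 1.66·417 = 128.

P* ≈ 417, Q* ≈ 128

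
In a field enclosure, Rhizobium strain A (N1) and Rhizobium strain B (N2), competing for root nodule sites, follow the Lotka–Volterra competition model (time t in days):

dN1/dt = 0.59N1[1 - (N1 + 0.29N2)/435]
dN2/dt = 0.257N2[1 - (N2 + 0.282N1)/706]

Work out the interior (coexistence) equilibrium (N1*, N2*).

N1* ≈ 251, N2* ≈ 635

Setting both brackets to zero gives the nullclines N1 + 0.29N2 = 435 and 0.282N1 + N2 = 706.
Substituting N2 = 706 - 0.282N1 into the first: N1(1 - 0.29·0.282) = 435 - 0.29·706.
So N1* = 230/0.918 = 251, and then N2* = 706 - 0.282·251 = 635.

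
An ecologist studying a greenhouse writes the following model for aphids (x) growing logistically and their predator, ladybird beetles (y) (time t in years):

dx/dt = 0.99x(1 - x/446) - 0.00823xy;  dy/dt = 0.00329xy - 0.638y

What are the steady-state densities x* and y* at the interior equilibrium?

x* ≈ 194, y* ≈ 68

From dy/dt = 0 with y > 0: 0.00329x* = 0.638, so x* = 194.
Substitute into dx/dt = 0: 0.99(1 - 194/446) = 0.00823y*.
The bracket is 0.565, giving y* = 0.56/0.00823 = 68.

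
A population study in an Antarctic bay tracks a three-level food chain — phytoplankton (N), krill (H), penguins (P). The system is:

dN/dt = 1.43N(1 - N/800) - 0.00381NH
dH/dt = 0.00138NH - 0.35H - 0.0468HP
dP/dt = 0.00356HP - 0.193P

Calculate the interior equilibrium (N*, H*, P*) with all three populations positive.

From dP/dt = 0: 0.00356H* = 0.193, so H* = 54.2.
From dN/dt = 0: 1.43(1 - N*/800) = 0.00381·54.2, giving N* = 800·(1 - 0.144) = 684.
From dH/dt = 0: 0.00138·684 - 0.35 = 0.0468P*, so P* = 0.595/0.0468 = 12.7.

N* ≈ 684, H* ≈ 54.2, P* ≈ 12.7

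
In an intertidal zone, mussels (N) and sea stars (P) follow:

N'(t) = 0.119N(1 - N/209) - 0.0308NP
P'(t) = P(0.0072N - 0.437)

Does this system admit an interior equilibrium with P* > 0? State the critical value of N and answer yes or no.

Threshold N = 60.7; K > 60.7, so yes, the predator persists.

The predator equation gives dP/dt > 0 only when N > 0.437/0.0072 = 60.7.
Without the predator, N → K = 209. Since 209 > 60.7, the predator can invade and persist.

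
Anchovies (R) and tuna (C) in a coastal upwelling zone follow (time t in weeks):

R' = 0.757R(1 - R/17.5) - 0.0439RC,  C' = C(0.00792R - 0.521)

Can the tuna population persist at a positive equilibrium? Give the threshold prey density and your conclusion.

Threshold R = 65.8; K < 65.8, so no, the predator goes extinct.

The predator equation gives dC/dt > 0 only when R > 0.521/0.00792 = 65.8.
Without the predator, R → K = 17.5. Since 17.5 < 65.8, the predator cannot invade.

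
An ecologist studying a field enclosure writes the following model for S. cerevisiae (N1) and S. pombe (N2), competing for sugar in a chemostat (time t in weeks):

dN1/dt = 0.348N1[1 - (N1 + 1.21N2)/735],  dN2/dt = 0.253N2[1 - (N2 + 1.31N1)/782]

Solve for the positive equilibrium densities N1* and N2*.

Setting both brackets to zero gives the nullclines N1 + 1.21N2 = 735 and 1.31N1 + N2 = 782.
Substituting N2 = 782 - 1.31N1 into the first: N1(1 - 1.21·1.31) = 735 - 1.21·782.
So N1* = -211/-0.585 = 361, and then N2* = 782 - 1.31·361 = 309.

N1* ≈ 361, N2* ≈ 309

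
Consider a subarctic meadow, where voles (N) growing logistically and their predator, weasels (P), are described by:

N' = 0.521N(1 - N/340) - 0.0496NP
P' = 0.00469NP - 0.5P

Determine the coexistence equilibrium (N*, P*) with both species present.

From dP/dt = 0 with P > 0: 0.00469N* = 0.5, so N* = 107.
Substitute into dN/dt = 0: 0.521(1 - 107/340) = 0.0496P*.
The bracket is 0.686, giving P* = 0.358/0.0496 = 7.21.

N* ≈ 107, P* ≈ 7.21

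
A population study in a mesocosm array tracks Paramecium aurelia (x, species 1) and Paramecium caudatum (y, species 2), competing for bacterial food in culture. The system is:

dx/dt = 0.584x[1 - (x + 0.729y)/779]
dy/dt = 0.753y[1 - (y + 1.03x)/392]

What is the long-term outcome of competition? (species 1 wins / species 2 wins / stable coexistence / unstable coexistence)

Compare the nullcline intercepts: K1/α12 = 779/0.729 = 1070 > K2 = 392; K2/α21 = 392/1.03 = 381 < K1 = 779.
Since the inequalities point opposite ways, species 1 can invade but species 2 cannot.

species 1 excludes species 2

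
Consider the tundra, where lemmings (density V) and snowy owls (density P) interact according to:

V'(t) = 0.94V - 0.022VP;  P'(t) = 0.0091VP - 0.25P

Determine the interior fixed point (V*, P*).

V* ≈ 27.5, P* ≈ 42.7

Set dP/dt = 0 with P > 0: 0.0091V - 0.25 = 0, so V* = 0.25/0.0091 = 27.5.
Set dV/dt = 0 with V > 0: 0.94 - 0.022P = 0, so P* = 0.94/0.022 = 42.7.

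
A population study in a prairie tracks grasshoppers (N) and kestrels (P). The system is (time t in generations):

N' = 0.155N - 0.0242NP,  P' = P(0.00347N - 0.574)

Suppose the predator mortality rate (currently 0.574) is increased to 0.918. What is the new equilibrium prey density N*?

N* ≈ 265

At the interior fixed point, setting dP/dt = 0 with P > 0 fixes N* = (predator death rate)/(NP coefficient) — independent of the other coefficients.
With the change, N* = 0.918/0.00347 = 265; it rises from 165.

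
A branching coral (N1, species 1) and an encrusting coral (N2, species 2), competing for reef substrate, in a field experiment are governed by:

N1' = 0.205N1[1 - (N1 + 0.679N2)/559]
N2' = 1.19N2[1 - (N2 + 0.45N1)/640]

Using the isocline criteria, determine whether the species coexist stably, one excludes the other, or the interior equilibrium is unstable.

Compare the nullcline intercepts: K1/α12 = 559/0.679 = 823 > K2 = 640; K2/α21 = 640/0.45 = 1420 > K1 = 559.
Since both inequalities hold, each species can invade when rare, so the interior equilibrium is stable.

stable coexistence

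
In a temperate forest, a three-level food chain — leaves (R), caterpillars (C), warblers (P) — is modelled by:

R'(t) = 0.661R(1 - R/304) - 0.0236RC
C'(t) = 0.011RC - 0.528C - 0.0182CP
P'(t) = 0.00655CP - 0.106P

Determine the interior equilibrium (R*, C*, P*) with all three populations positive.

From dP/dt = 0: 0.00655C* = 0.106, so C* = 16.2.
From dR/dt = 0: 0.661(1 - R*/304) = 0.0236·16.2, giving R* = 304·(1 - 0.578) = 128.
From dC/dt = 0: 0.011·128 - 0.528 = 0.0182P*, so P* = 0.884/0.0182 = 48.6.

R* ≈ 128, C* ≈ 16.2, P* ≈ 48.6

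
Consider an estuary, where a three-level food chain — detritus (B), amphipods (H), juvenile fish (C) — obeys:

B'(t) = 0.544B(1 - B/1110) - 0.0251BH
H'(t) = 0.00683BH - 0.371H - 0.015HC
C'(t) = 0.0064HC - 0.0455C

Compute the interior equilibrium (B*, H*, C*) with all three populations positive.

From dC/dt = 0: 0.0064H* = 0.0455, so H* = 7.11.
From dB/dt = 0: 0.544(1 - B*/1110) = 0.0251·7.11, giving B* = 1110·(1 - 0.328) = 746.
From dH/dt = 0: 0.00683·746 - 0.371 = 0.015C*, so C* = 4.72/0.015 = 315.

B* ≈ 746, H* ≈ 7.11, C* ≈ 315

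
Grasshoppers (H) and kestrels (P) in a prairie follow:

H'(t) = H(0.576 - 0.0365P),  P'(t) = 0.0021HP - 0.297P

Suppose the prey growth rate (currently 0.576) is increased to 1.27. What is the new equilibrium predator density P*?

At the interior fixed point, setting dH/dt = 0 with H > 0 fixes P* = (prey growth rate)/(HP coefficient) — independent of the other coefficients.
With the change, P* = 1.27/0.0365 = 34.8; it rises from 15.8.

P* ≈ 34.8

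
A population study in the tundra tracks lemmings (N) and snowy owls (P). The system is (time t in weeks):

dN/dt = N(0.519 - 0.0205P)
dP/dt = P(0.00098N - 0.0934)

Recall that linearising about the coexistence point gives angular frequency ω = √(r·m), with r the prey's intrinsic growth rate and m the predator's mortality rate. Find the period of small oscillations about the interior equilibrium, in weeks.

T ≈ 28.5 weeks

Here r = 0.519 and m = 0.0934, so r·m = 0.0485.
ω = √0.0485 = 0.22 per week, hence T = 2π/ω ≈ 28.5 weeks.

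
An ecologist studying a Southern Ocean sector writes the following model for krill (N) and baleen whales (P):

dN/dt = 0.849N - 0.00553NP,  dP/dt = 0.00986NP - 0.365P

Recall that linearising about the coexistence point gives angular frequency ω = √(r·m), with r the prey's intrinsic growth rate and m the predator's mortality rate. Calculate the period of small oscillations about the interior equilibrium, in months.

T ≈ 11.3 months

Here r = 0.849 and m = 0.365, so r·m = 0.31.
ω = √0.31 = 0.557 per month, hence T = 2π/ω ≈ 11.3 months.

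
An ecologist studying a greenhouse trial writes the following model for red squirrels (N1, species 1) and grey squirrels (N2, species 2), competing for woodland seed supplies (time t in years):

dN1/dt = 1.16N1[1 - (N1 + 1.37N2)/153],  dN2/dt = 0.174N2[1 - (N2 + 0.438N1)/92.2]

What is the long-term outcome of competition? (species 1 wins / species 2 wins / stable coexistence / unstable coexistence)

Compare the nullcline intercepts: K1/α12 = 153/1.37 = 112 > K2 = 92.2; K2/α21 = 92.2/0.438 = 211 > K1 = 153.
Since both inequalities hold, each species can invade when rare, so the interior equilibrium is stable.

stable coexistence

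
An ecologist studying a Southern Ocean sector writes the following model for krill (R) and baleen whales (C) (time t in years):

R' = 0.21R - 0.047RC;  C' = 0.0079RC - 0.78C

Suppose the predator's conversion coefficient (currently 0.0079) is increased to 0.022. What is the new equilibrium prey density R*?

At the interior fixed point, setting dC/dt = 0 with C > 0 fixes R* = (predator death rate)/(RC coefficient) — independent of the other coefficients.
With the change, R* = 0.78/0.022 = 35.5; it falls from 98.7.

R* ≈ 35.5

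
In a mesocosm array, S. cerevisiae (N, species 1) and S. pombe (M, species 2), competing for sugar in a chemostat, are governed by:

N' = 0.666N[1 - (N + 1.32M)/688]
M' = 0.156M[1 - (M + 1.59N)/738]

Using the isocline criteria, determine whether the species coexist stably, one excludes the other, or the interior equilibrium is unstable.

unstable coexistence (outcome depends on initial conditions)

Compare the nullcline intercepts: K1/α12 = 688/1.32 = 521 < K2 = 738; K2/α21 = 738/1.59 = 464 < K1 = 688.
Since both are reversed, neither can invade when rare; the interior point is a saddle.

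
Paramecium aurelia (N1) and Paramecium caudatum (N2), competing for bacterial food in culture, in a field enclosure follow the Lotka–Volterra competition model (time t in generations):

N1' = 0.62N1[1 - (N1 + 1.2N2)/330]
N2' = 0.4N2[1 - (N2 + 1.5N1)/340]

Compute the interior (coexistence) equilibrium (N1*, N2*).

Setting both brackets to zero gives the nullclines N1 + 1.2N2 = 330 and 1.5N1 + N2 = 340.
Substituting N2 = 340 - 1.5N1 into the first: N1(1 - 1.2·1.5) = 330 - 1.2·340.
So N1* = -78/-0.8 = 97.5, and then N2* = 340 - 1.5·97.5 = 194.

N1* ≈ 97.5, N2* ≈ 194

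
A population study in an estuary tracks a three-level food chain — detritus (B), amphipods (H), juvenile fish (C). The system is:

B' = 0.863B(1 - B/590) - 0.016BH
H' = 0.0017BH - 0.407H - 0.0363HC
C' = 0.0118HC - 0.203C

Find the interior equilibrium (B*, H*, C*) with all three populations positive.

B* ≈ 402, H* ≈ 17.2, C* ≈ 7.61

From dC/dt = 0: 0.0118H* = 0.203, so H* = 17.2.
From dB/dt = 0: 0.863(1 - B*/590) = 0.016·17.2, giving B* = 590·(1 - 0.319) = 402.
From dH/dt = 0: 0.0017·402 - 0.407 = 0.0363C*, so C* = 0.276/0.0363 = 7.61.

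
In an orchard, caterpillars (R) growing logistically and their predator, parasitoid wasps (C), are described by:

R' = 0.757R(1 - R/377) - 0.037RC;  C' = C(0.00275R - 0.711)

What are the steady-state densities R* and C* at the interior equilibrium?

R* ≈ 259, C* ≈ 6.43

From dC/dt = 0 with C > 0: 0.00275R* = 0.711, so R* = 259.
Substitute into dR/dt = 0: 0.757(1 - 259/377) = 0.037C*.
The bracket is 0.314, giving C* = 0.238/0.037 = 6.43.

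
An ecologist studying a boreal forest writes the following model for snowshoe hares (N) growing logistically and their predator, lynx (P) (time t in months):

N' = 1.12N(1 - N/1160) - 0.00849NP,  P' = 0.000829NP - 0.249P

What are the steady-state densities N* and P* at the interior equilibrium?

From dP/dt = 0 with P > 0: 0.000829N* = 0.249, so N* = 300.
Substitute into dN/dt = 0: 1.12(1 - 300/1160) = 0.00849P*.
The bracket is 0.741, giving P* = 0.83/0.00849 = 97.8.

N* ≈ 300, P* ≈ 97.8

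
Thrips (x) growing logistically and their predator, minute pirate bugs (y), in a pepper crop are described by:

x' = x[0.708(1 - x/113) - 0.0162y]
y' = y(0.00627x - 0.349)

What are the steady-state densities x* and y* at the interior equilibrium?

From dy/dt = 0 with y > 0: 0.00627x* = 0.349, so x* = 55.7.
Substitute into dx/dt = 0: 0.708(1 - 55.7/113) = 0.0162y*.
The bracket is 0.507, giving y* = 0.359/0.0162 = 22.2.

x* ≈ 55.7, y* ≈ 22.2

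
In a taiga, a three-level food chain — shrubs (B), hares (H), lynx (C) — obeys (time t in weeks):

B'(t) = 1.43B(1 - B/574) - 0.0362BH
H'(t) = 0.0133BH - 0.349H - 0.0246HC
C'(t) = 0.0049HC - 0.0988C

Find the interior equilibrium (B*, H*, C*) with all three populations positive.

From dC/dt = 0: 0.0049H* = 0.0988, so H* = 20.2.
From dB/dt = 0: 1.43(1 - B*/574) = 0.0362·20.2, giving B* = 574·(1 - 0.51) = 281.
From dH/dt = 0: 0.0133·281 - 0.349 = 0.0246C*, so C* = 3.39/0.0246 = 138.

B* ≈ 281, H* ≈ 20.2, C* ≈ 138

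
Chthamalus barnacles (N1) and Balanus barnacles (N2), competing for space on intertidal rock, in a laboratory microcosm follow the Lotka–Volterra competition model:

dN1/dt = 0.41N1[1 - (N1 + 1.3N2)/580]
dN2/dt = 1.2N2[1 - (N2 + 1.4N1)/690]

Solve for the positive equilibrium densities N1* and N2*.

N1* ≈ 387, N2* ≈ 149

Setting both brackets to zero gives the nullclines N1 + 1.3N2 = 580 and 1.4N1 + N2 = 690.
Substituting N2 = 690 - 1.4N1 into the first: N1(1 - 1.3·1.4) = 580 - 1.3·690.
So N1* = -317/-0.82 = 387, and then N2* = 690 - 1.4·387 = 149.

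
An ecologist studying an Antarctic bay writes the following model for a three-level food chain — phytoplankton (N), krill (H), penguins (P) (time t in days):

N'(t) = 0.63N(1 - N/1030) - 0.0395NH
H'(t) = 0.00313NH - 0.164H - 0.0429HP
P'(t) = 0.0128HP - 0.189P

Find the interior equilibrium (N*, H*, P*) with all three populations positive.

N* ≈ 76.4, H* ≈ 14.8, P* ≈ 1.75

From dP/dt = 0: 0.0128H* = 0.189, so H* = 14.8.
From dN/dt = 0: 0.63(1 - N*/1030) = 0.0395·14.8, giving N* = 1030·(1 - 0.926) = 76.4.
From dH/dt = 0: 0.00313·76.4 - 0.164 = 0.0429P*, so P* = 0.0753/0.0429 = 1.75.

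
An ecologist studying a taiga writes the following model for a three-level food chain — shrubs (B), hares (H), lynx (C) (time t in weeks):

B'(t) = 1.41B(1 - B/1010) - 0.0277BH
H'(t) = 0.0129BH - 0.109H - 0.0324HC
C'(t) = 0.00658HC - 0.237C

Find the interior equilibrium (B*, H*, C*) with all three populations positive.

B* ≈ 295, H* ≈ 36, C* ≈ 114

From dC/dt = 0: 0.00658H* = 0.237, so H* = 36.
From dB/dt = 0: 1.41(1 - B*/1010) = 0.0277·36, giving B* = 1010·(1 - 0.708) = 295.
From dH/dt = 0: 0.0129·295 - 0.109 = 0.0324C*, so C* = 3.7/0.0324 = 114.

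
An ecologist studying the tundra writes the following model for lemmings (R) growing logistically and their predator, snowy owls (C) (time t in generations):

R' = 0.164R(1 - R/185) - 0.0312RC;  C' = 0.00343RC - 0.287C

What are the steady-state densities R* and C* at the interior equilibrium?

R* ≈ 83.7, C* ≈ 2.88

From dC/dt = 0 with C > 0: 0.00343R* = 0.287, so R* = 83.7.
Substitute into dR/dt = 0: 0.164(1 - 83.7/185) = 0.0312C*.
The bracket is 0.548, giving C* = 0.0898/0.0312 = 2.88.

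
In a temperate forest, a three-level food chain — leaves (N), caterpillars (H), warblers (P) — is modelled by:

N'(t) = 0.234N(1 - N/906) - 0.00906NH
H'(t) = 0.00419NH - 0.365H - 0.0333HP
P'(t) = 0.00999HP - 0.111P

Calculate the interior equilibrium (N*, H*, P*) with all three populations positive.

From dP/dt = 0: 0.00999H* = 0.111, so H* = 11.1.
From dN/dt = 0: 0.234(1 - N*/906) = 0.00906·11.1, giving N* = 906·(1 - 0.43) = 516.
From dH/dt = 0: 0.00419·516 - 0.365 = 0.0333P*, so P* = 1.8/0.0333 = 54.

N* ≈ 516, H* ≈ 11.1, P* ≈ 54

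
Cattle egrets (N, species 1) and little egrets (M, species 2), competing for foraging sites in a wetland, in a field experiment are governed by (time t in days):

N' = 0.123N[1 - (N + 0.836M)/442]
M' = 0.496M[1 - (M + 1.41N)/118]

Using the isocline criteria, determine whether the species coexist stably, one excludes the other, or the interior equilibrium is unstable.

Compare the nullcline intercepts: K1/α12 = 442/0.836 = 529 > K2 = 118; K2/α21 = 118/1.41 = 83.7 < K1 = 442.
Since the inequalities point opposite ways, species 1 can invade but species 2 cannot.

species 1 excludes species 2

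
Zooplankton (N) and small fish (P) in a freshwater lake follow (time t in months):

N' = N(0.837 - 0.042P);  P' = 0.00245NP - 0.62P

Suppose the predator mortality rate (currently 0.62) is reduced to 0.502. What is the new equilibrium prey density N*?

At the interior fixed point, setting dP/dt = 0 with P > 0 fixes N* = (predator death rate)/(NP coefficient) — independent of the other coefficients.
With the change, N* = 0.502/0.00245 = 205; it falls from 253.

N* ≈ 205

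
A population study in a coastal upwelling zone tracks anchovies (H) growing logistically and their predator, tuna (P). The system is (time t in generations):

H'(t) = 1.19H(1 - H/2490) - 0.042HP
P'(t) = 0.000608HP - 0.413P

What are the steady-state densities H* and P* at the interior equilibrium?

H* ≈ 679, P* ≈ 20.6

From dP/dt = 0 with P > 0: 0.000608H* = 0.413, so H* = 679.
Substitute into dH/dt = 0: 1.19(1 - 679/2490) = 0.042P*.
The bracket is 0.727, giving P* = 0.865/0.042 = 20.6.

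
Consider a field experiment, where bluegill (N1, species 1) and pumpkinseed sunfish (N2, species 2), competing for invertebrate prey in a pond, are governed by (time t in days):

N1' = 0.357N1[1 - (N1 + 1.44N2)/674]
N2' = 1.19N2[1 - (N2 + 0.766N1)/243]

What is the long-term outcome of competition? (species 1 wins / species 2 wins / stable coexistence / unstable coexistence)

Compare the nullcline intercepts: K1/α12 = 674/1.44 = 468 > K2 = 243; K2/α21 = 243/0.766 = 317 < K1 = 674.
Since the inequalities point opposite ways, species 1 can invade but species 2 cannot.

species 1 excludes species 2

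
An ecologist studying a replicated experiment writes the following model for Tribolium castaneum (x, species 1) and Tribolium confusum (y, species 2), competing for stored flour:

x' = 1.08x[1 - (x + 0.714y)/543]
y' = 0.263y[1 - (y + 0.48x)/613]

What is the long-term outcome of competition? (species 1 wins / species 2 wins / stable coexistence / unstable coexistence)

stable coexistence

Compare the nullcline intercepts: K1/α12 = 543/0.714 = 761 > K2 = 613; K2/α21 = 613/0.48 = 1280 > K1 = 543.
Since both inequalities hold, each species can invade when rare, so the interior equilibrium is stable.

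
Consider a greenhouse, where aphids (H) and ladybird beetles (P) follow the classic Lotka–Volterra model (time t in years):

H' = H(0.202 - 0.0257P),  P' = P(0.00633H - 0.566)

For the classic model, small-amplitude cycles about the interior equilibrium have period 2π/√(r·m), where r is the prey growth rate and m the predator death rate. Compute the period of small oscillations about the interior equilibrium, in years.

T ≈ 18.6 years

Here r = 0.202 and m = 0.566, so r·m = 0.114.
ω = √0.114 = 0.338 per year, hence T = 2π/ω ≈ 18.6 years.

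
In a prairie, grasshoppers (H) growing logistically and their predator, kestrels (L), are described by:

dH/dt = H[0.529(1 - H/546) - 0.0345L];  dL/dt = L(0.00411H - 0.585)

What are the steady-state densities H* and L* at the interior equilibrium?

H* ≈ 142, L* ≈ 11.3

From dL/dt = 0 with L > 0: 0.00411H* = 0.585, so H* = 142.
Substitute into dH/dt = 0: 0.529(1 - 142/546) = 0.0345L*.
The bracket is 0.739, giving L* = 0.391/0.0345 = 11.3.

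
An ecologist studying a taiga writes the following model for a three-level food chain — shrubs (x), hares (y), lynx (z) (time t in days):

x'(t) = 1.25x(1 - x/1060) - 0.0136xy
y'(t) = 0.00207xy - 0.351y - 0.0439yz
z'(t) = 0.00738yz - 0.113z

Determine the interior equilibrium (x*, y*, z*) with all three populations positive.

From dz/dt = 0: 0.00738y* = 0.113, so y* = 15.3.
From dx/dt = 0: 1.25(1 - x*/1060) = 0.0136·15.3, giving x* = 1060·(1 - 0.167) = 883.
From dy/dt = 0: 0.00207·883 - 0.351 = 0.0439z*, so z* = 1.48/0.0439 = 33.7.

x* ≈ 883, y* ≈ 15.3, z* ≈ 33.7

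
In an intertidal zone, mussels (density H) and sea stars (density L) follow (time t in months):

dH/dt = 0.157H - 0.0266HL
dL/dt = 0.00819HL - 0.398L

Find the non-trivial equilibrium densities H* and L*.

H* ≈ 48.6, L* ≈ 5.9

Set dL/dt = 0 with L > 0: 0.00819H - 0.398 = 0, so H* = 0.398/0.00819 = 48.6.
Set dH/dt = 0 with H > 0: 0.157 - 0.0266L = 0, so L* = 0.157/0.0266 = 5.9.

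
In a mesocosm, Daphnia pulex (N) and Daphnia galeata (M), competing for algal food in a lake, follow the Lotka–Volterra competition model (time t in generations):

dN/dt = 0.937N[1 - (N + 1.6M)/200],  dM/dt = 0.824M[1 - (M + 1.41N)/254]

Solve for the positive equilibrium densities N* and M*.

Setting both brackets to zero gives the nullclines N + 1.6M = 200 and 1.41N + M = 254.
Substituting M = 254 - 1.41N into the first: N(1 - 1.6·1.41) = 200 - 1.6·254.
So N* = -206/-1.26 = 164, and then M* = 254 - 1.41·164 = 22.3.

N* ≈ 164, M* ≈ 22.3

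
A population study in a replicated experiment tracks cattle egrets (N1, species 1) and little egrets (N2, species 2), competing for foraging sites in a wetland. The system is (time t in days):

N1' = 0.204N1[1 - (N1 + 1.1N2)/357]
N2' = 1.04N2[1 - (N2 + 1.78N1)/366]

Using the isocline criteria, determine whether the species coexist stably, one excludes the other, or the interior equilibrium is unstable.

unstable coexistence (outcome depends on initial conditions)

Compare the nullcline intercepts: K1/α12 = 357/1.1 = 325 < K2 = 366; K2/α21 = 366/1.78 = 206 < K1 = 357.
Since both are reversed, neither can invade when rare; the interior point is a saddle.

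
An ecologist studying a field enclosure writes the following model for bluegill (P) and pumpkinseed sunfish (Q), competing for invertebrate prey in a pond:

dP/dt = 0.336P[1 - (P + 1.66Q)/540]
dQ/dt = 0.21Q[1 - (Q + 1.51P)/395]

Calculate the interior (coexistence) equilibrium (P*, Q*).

Setting both brackets to zero gives the nullclines P + 1.66Q = 540 and 1.51P + Q = 395.
Substituting Q = 395 - 1.51P into the first: P(1 - 1.66·1.51) = 540 - 1.66·395.
So P* = -116/-1.51 = 76.8, and then Q* = 395 - 1.51·76.8 = 279.

P* ≈ 76.8, Q* ≈ 279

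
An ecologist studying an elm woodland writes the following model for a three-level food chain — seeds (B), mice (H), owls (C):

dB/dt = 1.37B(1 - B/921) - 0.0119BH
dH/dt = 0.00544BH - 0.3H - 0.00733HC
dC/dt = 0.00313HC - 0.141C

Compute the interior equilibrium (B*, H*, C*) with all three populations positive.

From dC/dt = 0: 0.00313H* = 0.141, so H* = 45.
From dB/dt = 0: 1.37(1 - B*/921) = 0.0119·45, giving B* = 921·(1 - 0.391) = 561.
From dH/dt = 0: 0.00544·561 - 0.3 = 0.00733C*, so C* = 2.75/0.00733 = 375.

B* ≈ 561, H* ≈ 45, C* ≈ 375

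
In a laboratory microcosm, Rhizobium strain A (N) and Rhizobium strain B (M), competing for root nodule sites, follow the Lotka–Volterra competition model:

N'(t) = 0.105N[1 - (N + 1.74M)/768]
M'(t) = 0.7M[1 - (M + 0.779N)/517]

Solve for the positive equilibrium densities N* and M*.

N* ≈ 370, M* ≈ 229

Setting both brackets to zero gives the nullclines N + 1.74M = 768 and 0.779N + M = 517.
Substituting M = 517 - 0.779N into the first: N(1 - 1.74·0.779) = 768 - 1.74·517.
So N* = -132/-0.355 = 370, and then M* = 517 - 0.779·370 = 229.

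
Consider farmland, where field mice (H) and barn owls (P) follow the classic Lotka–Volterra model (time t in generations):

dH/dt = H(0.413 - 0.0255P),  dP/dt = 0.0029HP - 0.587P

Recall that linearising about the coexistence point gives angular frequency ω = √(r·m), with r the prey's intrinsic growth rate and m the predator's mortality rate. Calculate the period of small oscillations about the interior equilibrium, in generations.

T ≈ 12.8 generations

Here r = 0.413 and m = 0.587, so r·m = 0.242.
ω = √0.242 = 0.492 per generation, hence T = 2π/ω ≈ 12.8 generations.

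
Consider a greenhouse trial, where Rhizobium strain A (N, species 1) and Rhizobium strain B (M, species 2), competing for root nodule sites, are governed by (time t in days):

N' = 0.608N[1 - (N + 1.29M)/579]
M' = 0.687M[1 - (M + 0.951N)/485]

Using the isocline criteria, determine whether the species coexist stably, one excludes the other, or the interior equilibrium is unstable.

unstable coexistence (outcome depends on initial conditions)

Compare the nullcline intercepts: K1/α12 = 579/1.29 = 449 < K2 = 485; K2/α21 = 485/0.951 = 510 < K1 = 579.
Since both are reversed, neither can invade when rare; the interior point is a saddle.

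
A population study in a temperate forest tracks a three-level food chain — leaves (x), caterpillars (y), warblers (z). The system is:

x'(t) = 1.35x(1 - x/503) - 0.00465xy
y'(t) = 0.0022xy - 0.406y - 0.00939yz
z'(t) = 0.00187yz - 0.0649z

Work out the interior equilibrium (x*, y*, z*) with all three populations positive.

x* ≈ 443, y* ≈ 34.7, z* ≈ 60.5

From dz/dt = 0: 0.00187y* = 0.0649, so y* = 34.7.
From dx/dt = 0: 1.35(1 - x*/503) = 0.00465·34.7, giving x* = 503·(1 - 0.12) = 443.
From dy/dt = 0: 0.0022·443 - 0.406 = 0.00939z*, so z* = 0.568/0.00939 = 60.5.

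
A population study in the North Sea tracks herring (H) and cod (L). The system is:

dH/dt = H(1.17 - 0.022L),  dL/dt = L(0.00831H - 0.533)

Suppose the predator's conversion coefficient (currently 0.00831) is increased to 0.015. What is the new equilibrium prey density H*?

H* ≈ 35.5

At the interior fixed point, setting dL/dt = 0 with L > 0 fixes H* = (predator death rate)/(HL coefficient) — independent of the other coefficients.
With the change, H* = 0.533/0.015 = 35.5; it falls from 64.1.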